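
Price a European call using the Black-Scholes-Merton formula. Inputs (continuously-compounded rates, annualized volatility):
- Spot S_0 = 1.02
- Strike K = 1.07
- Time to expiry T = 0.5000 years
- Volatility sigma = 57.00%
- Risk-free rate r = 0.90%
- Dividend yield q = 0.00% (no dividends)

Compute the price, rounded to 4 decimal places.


Answer: Price = 0.1449

Derivation:
d1 = (ln(S/K) + (r - q + 0.5*sigma^2) * T) / (sigma * sqrt(T)) = 0.09395583
d2 = d1 - sigma * sqrt(T) = -0.30909503
exp(-rT) = 0.99551011; exp(-qT) = 1.00000000
C = S_0 * exp(-qT) * N(d1) - K * exp(-rT) * N(d2)
N(d1) = 0.53742788; N(d2) = 0.37862462
C = 1.0200 * 1.00000000 * 0.53742788 - 1.0700 * 0.99551011 * 0.37862462 = 0.1449


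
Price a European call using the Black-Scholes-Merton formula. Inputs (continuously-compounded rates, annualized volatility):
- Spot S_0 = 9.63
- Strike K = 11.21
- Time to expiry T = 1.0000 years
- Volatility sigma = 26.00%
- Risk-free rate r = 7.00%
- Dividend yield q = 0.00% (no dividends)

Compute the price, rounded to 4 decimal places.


d1 = (ln(S/K) + (r - q + 0.5*sigma^2) * T) / (sigma * sqrt(T)) = -0.18508850
d2 = d1 - sigma * sqrt(T) = -0.44508850
exp(-rT) = 0.93239382; exp(-qT) = 1.00000000
C = S_0 * exp(-qT) * N(d1) - K * exp(-rT) * N(d2)
N(d1) = 0.42657981; N(d2) = 0.32812790
C = 9.6300 * 1.00000000 * 0.42657981 - 11.2100 * 0.93239382 * 0.32812790 = 0.6783

Answer: Price = 0.6783


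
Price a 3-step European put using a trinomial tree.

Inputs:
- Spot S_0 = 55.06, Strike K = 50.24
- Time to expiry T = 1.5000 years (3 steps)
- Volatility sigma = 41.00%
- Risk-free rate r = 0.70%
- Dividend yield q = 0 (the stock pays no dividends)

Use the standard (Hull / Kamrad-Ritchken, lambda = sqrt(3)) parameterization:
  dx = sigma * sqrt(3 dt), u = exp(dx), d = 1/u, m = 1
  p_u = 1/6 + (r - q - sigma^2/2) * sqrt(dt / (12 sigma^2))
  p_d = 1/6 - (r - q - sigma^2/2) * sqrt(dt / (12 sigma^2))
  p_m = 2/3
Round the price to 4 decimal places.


dt = T/N = 0.500000; dx = sigma*sqrt(3*dt) = 0.502145
u = exp(dx) = 1.652262; d = 1/u = 0.605231
p_u = 0.128306, p_m = 0.666667, p_d = 0.205027
Discount per step: exp(-r*dt) = 0.996506
Stock lattice S(k, j) with j the centered position index:
  k=0: S(0,+0) = 55.0600
  k=1: S(1,-1) = 33.3240; S(1,+0) = 55.0600; S(1,+1) = 90.9736
  k=2: S(2,-2) = 20.1687; S(2,-1) = 33.3240; S(2,+0) = 55.0600; S(2,+1) = 90.9736; S(2,+2) = 150.3122
  k=3: S(3,-3) = 12.2067; S(3,-2) = 20.1687; S(3,-1) = 33.3240; S(3,+0) = 55.0600; S(3,+1) = 90.9736; S(3,+2) = 150.3122; S(3,+3) = 248.3551
Terminal payoffs V(N, j) = max(K - S_T, 0):
  V(3,-3) = 38.033272; V(3,-2) = 30.071284; V(3,-1) = 16.915992; V(3,+0) = 0.000000; V(3,+1) = 0.000000; V(3,+2) = 0.000000; V(3,+3) = 0.000000
Backward induction: V(k, j) = exp(-r*dt) * [p_u * V(k+1, j+1) + p_m * V(k+1, j) + p_d * V(k+1, j-1)]
  V(2,-2) = exp(-r*dt) * [p_u*16.915992 + p_m*30.071284 + p_d*38.033272] = 29.910929
  V(2,-1) = exp(-r*dt) * [p_u*0.000000 + p_m*16.915992 + p_d*30.071284] = 17.381812
  V(2,+0) = exp(-r*dt) * [p_u*0.000000 + p_m*0.000000 + p_d*16.915992] = 3.456119
  V(2,+1) = exp(-r*dt) * [p_u*0.000000 + p_m*0.000000 + p_d*0.000000] = 0.000000
  V(2,+2) = exp(-r*dt) * [p_u*0.000000 + p_m*0.000000 + p_d*0.000000] = 0.000000
  V(1,-1) = exp(-r*dt) * [p_u*3.456119 + p_m*17.381812 + p_d*29.910929] = 18.100404
  V(1,+0) = exp(-r*dt) * [p_u*0.000000 + p_m*3.456119 + p_d*17.381812] = 5.847320
  V(1,+1) = exp(-r*dt) * [p_u*0.000000 + p_m*0.000000 + p_d*3.456119] = 0.706122
  V(0,+0) = exp(-r*dt) * [p_u*0.706122 + p_m*5.847320 + p_d*18.100404] = 7.672983

Answer: Price = V(0,0) = 7.6730


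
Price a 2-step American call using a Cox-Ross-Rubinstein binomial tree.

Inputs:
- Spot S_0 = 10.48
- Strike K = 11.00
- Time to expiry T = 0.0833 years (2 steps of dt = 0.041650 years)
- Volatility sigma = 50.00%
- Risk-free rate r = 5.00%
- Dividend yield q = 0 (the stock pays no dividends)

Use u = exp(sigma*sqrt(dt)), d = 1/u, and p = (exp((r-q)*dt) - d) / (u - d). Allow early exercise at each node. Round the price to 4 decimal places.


dt = T/N = 0.041650
u = exp(sigma*sqrt(dt)) = 1.107430; d = 1/u = 0.902992
p = (exp((r-q)*dt) - d) / (u - d) = 0.484709
Discount per step: exp(-r*dt) = 0.997920
Stock lattice S(k, i) with i counting down-moves:
  k=0: S(0,0) = 10.4800
  k=1: S(1,0) = 11.6059; S(1,1) = 9.4634
  k=2: S(2,0) = 12.8527; S(2,1) = 10.4800; S(2,2) = 8.5453
Terminal payoffs V(N, i) = max(S_T - K, 0):
  V(2,0) = 1.852675; V(2,1) = 0.000000; V(2,2) = 0.000000
Backward induction: V(k, i) = exp(-r*dt) * [p * V(k+1, i) + (1-p) * V(k+1, i+1)]; then take max(V_cont, immediate exercise) for American.
  V(1,0) = exp(-r*dt) * [p*1.852675 + (1-p)*0.000000] = 0.896140; exercise = 0.605862; V(1,0) = max -> 0.896140
  V(1,1) = exp(-r*dt) * [p*0.000000 + (1-p)*0.000000] = 0.000000; exercise = 0.000000; V(1,1) = max -> 0.000000
  V(0,0) = exp(-r*dt) * [p*0.896140 + (1-p)*0.000000] = 0.433463; exercise = 0.000000; V(0,0) = max -> 0.433463

Answer: Price = V(0,0) = 0.4335


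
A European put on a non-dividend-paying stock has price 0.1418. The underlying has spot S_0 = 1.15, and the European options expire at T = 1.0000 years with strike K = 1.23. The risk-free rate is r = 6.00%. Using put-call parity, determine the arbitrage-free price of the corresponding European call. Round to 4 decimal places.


Answer: Call price = 0.1334

Derivation:
Put-call parity: C - P = S_0 * exp(-qT) - K * exp(-rT).
S_0 * exp(-qT) = 1.1500 * 1.00000000 = 1.15000000
K * exp(-rT) = 1.2300 * 0.94176453 = 1.15837038
C = P + S*exp(-qT) - K*exp(-rT)
C = 0.1418 + 1.15000000 - 1.15837038 = 0.1334


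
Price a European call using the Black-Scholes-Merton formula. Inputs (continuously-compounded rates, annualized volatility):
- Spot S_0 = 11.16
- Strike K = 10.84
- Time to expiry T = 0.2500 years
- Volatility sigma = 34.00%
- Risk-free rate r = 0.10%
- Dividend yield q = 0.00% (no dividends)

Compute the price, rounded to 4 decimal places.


d1 = (ln(S/K) + (r - q + 0.5*sigma^2) * T) / (sigma * sqrt(T)) = 0.25760565
d2 = d1 - sigma * sqrt(T) = 0.08760565
exp(-rT) = 0.99975003; exp(-qT) = 1.00000000
C = S_0 * exp(-qT) * N(d1) - K * exp(-rT) * N(d2)
N(d1) = 0.60164437; N(d2) = 0.53490495
C = 11.1600 * 1.00000000 * 0.60164437 - 10.8400 * 0.99975003 * 0.53490495 = 0.9174

Answer: Price = 0.9174


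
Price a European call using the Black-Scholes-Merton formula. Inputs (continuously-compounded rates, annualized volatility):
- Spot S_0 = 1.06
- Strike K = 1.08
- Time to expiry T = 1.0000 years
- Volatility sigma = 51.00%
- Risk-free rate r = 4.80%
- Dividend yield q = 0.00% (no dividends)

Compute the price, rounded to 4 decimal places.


d1 = (ln(S/K) + (r - q + 0.5*sigma^2) * T) / (sigma * sqrt(T)) = 0.31246641
d2 = d1 - sigma * sqrt(T) = -0.19753359
exp(-rT) = 0.95313379; exp(-qT) = 1.00000000
C = S_0 * exp(-qT) * N(d1) - K * exp(-rT) * N(d2)
N(d1) = 0.62265695; N(d2) = 0.42170500
C = 1.0600 * 1.00000000 * 0.62265695 - 1.0800 * 0.95313379 * 0.42170500 = 0.2259

Answer: Price = 0.2259


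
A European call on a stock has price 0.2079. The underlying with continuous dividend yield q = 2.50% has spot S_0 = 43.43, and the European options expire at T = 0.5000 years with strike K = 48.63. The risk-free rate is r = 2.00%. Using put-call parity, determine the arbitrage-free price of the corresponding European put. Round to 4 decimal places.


Put-call parity: C - P = S_0 * exp(-qT) - K * exp(-rT).
S_0 * exp(-qT) = 43.4300 * 0.98757780 = 42.89050388
K * exp(-rT) = 48.6300 * 0.99004983 = 48.14612342
P = C - S*exp(-qT) + K*exp(-rT)
P = 0.2079 - 42.89050388 + 48.14612342 = 5.4635

Answer: Put price = 5.4635


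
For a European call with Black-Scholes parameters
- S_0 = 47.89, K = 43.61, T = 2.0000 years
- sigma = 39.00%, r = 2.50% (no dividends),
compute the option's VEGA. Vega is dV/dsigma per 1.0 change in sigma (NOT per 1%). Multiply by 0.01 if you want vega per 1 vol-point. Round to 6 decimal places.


d1 = 0.5361686711; d2 = -0.0153746182
phi(d1) = 0.3455296039; exp(-qT) = 1.0000000000; exp(-rT) = 0.9512294245
Vega = S * exp(-qT) * phi(d1) * sqrt(T) = 47.8900 * 1.0000000000 * 0.3455296039 * 1.4142135624 = 23.401576

Answer: Vega = 23.401576


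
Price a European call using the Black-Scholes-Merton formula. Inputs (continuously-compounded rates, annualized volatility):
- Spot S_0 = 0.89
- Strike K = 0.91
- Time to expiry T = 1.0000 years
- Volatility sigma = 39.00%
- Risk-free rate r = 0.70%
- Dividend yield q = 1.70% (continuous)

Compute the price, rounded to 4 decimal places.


d1 = (ln(S/K) + (r - q + 0.5*sigma^2) * T) / (sigma * sqrt(T)) = 0.11237657
d2 = d1 - sigma * sqrt(T) = -0.27762343
exp(-rT) = 0.99302444; exp(-qT) = 0.98314368
C = S_0 * exp(-qT) * N(d1) - K * exp(-rT) * N(d2)
N(d1) = 0.54473758; N(d2) = 0.39065072
C = 0.8900 * 0.98314368 * 0.54473758 - 0.9100 * 0.99302444 * 0.39065072 = 0.1236

Answer: Price = 0.1236


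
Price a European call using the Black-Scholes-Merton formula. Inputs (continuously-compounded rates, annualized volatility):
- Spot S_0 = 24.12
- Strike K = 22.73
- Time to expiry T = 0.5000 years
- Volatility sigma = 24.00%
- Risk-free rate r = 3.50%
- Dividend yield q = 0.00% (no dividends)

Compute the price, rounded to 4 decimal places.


Answer: Price = 2.6208

Derivation:
d1 = (ln(S/K) + (r - q + 0.5*sigma^2) * T) / (sigma * sqrt(T)) = 0.53772957
d2 = d1 - sigma * sqrt(T) = 0.36802394
exp(-rT) = 0.98265224; exp(-qT) = 1.00000000
C = S_0 * exp(-qT) * N(d1) - K * exp(-rT) * N(d2)
N(d1) = 0.70461812; N(d2) = 0.64357231
C = 24.1200 * 1.00000000 * 0.70461812 - 22.7300 * 0.98265224 * 0.64357231 = 2.6208


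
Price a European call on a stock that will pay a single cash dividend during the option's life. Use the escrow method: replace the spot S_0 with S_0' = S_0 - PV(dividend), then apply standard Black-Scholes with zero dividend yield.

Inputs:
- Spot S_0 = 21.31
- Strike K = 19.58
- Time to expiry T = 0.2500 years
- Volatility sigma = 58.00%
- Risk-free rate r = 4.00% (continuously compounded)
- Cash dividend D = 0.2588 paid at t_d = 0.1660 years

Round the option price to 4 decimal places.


PV(D) = D * exp(-r * t_d) = 0.2588 * 0.99338200 = 0.25708726
S_0' = S_0 - PV(D) = 21.3100 - 0.25708726 = 21.05291274
d1 = (ln(S_0'/K) + (r + sigma^2/2)*T) / (sigma*sqrt(T)) = 0.42958719
d2 = d1 - sigma*sqrt(T) = 0.13958719
exp(-rT) = 0.99004983
N(d1) = 0.66625202; N(d2) = 0.55550692
C = S_0' * N(d1) - K * exp(-rT) * N(d2) = 21.05291274 * 0.66625202 - 19.5800 * 0.99004983 * 0.55550692 = 3.2579

Answer: Price = 3.2579


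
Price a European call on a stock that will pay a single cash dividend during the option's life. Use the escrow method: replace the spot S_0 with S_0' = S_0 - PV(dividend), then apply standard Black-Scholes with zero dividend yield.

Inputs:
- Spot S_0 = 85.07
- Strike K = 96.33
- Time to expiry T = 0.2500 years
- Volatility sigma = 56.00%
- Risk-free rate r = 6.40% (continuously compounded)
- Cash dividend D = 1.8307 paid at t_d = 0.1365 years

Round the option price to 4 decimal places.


Answer: Price = 5.1784

Derivation:
PV(D) = D * exp(-r * t_d) = 1.8307 * 0.99130205 = 1.81477666
S_0' = S_0 - PV(D) = 85.0700 - 1.81477666 = 83.25522334
d1 = (ln(S_0'/K) + (r + sigma^2/2)*T) / (sigma*sqrt(T)) = -0.32381760
d2 = d1 - sigma*sqrt(T) = -0.60381760
exp(-rT) = 0.98412732
N(d1) = 0.37303807; N(d2) = 0.27298246
C = S_0' * N(d1) - K * exp(-rT) * N(d2) = 83.25522334 * 0.37303807 - 96.3300 * 0.98412732 * 0.27298246 = 5.1784


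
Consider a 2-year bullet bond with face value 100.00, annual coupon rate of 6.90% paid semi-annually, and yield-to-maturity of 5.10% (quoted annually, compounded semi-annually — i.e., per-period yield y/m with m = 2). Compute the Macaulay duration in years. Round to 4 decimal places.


Coupon per period c = face * coupon_rate / m = 3.450000
Periods per year m = 2; per-period yield y/m = 0.025500
Number of cashflows N = 4
Cashflows (t years, CF_t, discount factor 1/(1+y/m)^(m*t), PV):
  t = 0.5000: CF_t = 3.450000, DF = 0.975134, PV = 3.364213
  t = 1.0000: CF_t = 3.450000, DF = 0.950886, PV = 3.280558
  t = 1.5000: CF_t = 3.450000, DF = 0.927242, PV = 3.198984
  t = 2.0000: CF_t = 103.450000, DF = 0.904185, PV = 93.537948
Price P = sum_t PV_t = 103.381703
Macaulay numerator sum_t t * PV_t:
  t * PV_t at t = 0.5000: 1.682106
  t * PV_t at t = 1.0000: 3.280558
  t * PV_t at t = 1.5000: 4.798476
  t * PV_t at t = 2.0000: 187.075895
Macaulay duration D = (sum_t t * PV_t) / P = 196.837036 / 103.381703 = 1.903983

Answer: Macaulay duration = 1.9040 years


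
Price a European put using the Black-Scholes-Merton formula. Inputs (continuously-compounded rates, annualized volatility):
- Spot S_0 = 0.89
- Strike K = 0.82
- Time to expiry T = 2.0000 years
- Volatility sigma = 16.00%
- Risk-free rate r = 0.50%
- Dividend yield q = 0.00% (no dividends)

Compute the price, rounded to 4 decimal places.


d1 = (ln(S/K) + (r - q + 0.5*sigma^2) * T) / (sigma * sqrt(T)) = 0.51935721
d2 = d1 - sigma * sqrt(T) = 0.29308304
exp(-rT) = 0.99004983; exp(-qT) = 1.00000000
P = K * exp(-rT) * N(-d2) - S_0 * exp(-qT) * N(-d1)
N(-d1) = 0.30175583; N(-d2) = 0.38472934
P = 0.8200 * 0.99004983 * 0.38472934 - 0.8900 * 1.00000000 * 0.30175583 = 0.0438

Answer: Price = 0.0438


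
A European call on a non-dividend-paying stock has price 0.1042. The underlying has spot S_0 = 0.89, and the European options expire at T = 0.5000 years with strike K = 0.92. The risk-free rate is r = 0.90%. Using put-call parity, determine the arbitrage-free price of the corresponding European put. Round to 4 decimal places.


Answer: Put price = 0.1301

Derivation:
Put-call parity: C - P = S_0 * exp(-qT) - K * exp(-rT).
S_0 * exp(-qT) = 0.8900 * 1.00000000 = 0.89000000
K * exp(-rT) = 0.9200 * 0.99551011 = 0.91586930
P = C - S*exp(-qT) + K*exp(-rT)
P = 0.1042 - 0.89000000 + 0.91586930 = 0.1301


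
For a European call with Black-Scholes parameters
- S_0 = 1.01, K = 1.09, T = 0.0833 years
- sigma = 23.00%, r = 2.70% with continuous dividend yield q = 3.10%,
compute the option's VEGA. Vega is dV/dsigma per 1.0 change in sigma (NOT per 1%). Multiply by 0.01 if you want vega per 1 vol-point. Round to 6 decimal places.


d1 = -1.1201422034; d2 = -1.1865242040
phi(d1) = 0.2130352123; exp(-qT) = 0.9974210313; exp(-rT) = 0.9977534273
Vega = S * exp(-qT) * phi(d1) * sqrt(T) = 1.0100 * 0.9974210313 * 0.2130352123 * 0.2886173938 = 0.061940

Answer: Vega = 0.061940


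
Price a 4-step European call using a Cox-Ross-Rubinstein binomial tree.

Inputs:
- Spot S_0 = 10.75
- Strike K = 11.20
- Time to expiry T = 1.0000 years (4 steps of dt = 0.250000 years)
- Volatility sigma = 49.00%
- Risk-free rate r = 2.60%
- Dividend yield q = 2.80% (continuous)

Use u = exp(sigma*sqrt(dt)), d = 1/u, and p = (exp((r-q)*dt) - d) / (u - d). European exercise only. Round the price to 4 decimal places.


Answer: Price = V(0,0) = 1.7942

Derivation:
dt = T/N = 0.250000
u = exp(sigma*sqrt(dt)) = 1.277621; d = 1/u = 0.782705
p = (exp((r-q)*dt) - d) / (u - d) = 0.438045
Discount per step: exp(-r*dt) = 0.993521
Stock lattice S(k, i) with i counting down-moves:
  k=0: S(0,0) = 10.7500
  k=1: S(1,0) = 13.7344; S(1,1) = 8.4141
  k=2: S(2,0) = 17.5474; S(2,1) = 10.7500; S(2,2) = 6.5857
  k=3: S(3,0) = 22.4189; S(3,1) = 13.7344; S(3,2) = 8.4141; S(3,3) = 5.1547
  k=4: S(4,0) = 28.6429; S(4,1) = 17.5474; S(4,2) = 10.7500; S(4,3) = 6.5857; S(4,4) = 4.0346
Terminal payoffs V(N, i) = max(S_T - K, 0):
  V(4,0) = 17.442905; V(4,1) = 6.347399; V(4,2) = 0.000000; V(4,3) = 0.000000; V(4,4) = 0.000000
Backward induction: V(k, i) = exp(-r*dt) * [p * V(k+1, i) + (1-p) * V(k+1, i+1)].
  V(3,0) = exp(-r*dt) * [p*17.442905 + (1-p)*6.347399] = 11.135111
  V(3,1) = exp(-r*dt) * [p*6.347399 + (1-p)*0.000000] = 2.762429
  V(3,2) = exp(-r*dt) * [p*0.000000 + (1-p)*0.000000] = 0.000000
  V(3,3) = exp(-r*dt) * [p*0.000000 + (1-p)*0.000000] = 0.000000
  V(2,0) = exp(-r*dt) * [p*11.135111 + (1-p)*2.762429] = 6.388377
  V(2,1) = exp(-r*dt) * [p*2.762429 + (1-p)*0.000000] = 1.202227
  V(2,2) = exp(-r*dt) * [p*0.000000 + (1-p)*0.000000] = 0.000000
  V(1,0) = exp(-r*dt) * [p*6.388377 + (1-p)*1.202227] = 3.451484
  V(1,1) = exp(-r*dt) * [p*1.202227 + (1-p)*0.000000] = 0.523217
  V(0,0) = exp(-r*dt) * [p*3.451484 + (1-p)*0.523217] = 1.794228


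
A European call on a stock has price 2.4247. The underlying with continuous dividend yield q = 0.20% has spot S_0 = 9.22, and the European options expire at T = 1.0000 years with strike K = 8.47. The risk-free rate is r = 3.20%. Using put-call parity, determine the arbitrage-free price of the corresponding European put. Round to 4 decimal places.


Put-call parity: C - P = S_0 * exp(-qT) - K * exp(-rT).
S_0 * exp(-qT) = 9.2200 * 0.99800200 = 9.20157843
K * exp(-rT) = 8.4700 * 0.96850658 = 8.20325075
P = C - S*exp(-qT) + K*exp(-rT)
P = 2.4247 - 9.20157843 + 8.20325075 = 1.4264

Answer: Put price = 1.4264


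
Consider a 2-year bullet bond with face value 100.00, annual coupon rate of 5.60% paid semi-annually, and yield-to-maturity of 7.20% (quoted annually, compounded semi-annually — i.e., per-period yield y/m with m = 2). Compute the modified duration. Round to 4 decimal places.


Coupon per period c = face * coupon_rate / m = 2.800000
Periods per year m = 2; per-period yield y/m = 0.036000
Number of cashflows N = 4
Cashflows (t years, CF_t, discount factor 1/(1+y/m)^(m*t), PV):
  t = 0.5000: CF_t = 2.800000, DF = 0.965251, PV = 2.702703
  t = 1.0000: CF_t = 2.800000, DF = 0.931709, PV = 2.608786
  t = 1.5000: CF_t = 2.800000, DF = 0.899333, PV = 2.518134
  t = 2.0000: CF_t = 102.800000, DF = 0.868082, PV = 89.238876
Price P = sum_t PV_t = 97.068499
First compute Macaulay numerator sum_t t * PV_t:
  t * PV_t at t = 0.5000: 1.351351
  t * PV_t at t = 1.0000: 2.608786
  t * PV_t at t = 1.5000: 3.777200
  t * PV_t at t = 2.0000: 178.477753
Macaulay duration D = 186.215091 / 97.068499 = 1.918388
Modified duration = D / (1 + y/m) = 1.918388 / (1 + 0.036000) = 1.851726

Answer: Modified duration = 1.8517


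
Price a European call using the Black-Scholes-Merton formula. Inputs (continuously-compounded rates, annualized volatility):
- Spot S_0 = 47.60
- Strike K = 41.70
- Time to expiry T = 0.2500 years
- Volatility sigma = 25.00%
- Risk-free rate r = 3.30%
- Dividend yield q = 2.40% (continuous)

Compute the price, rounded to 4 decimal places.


d1 = (ln(S/K) + (r - q + 0.5*sigma^2) * T) / (sigma * sqrt(T)) = 1.13915306
d2 = d1 - sigma * sqrt(T) = 1.01415306
exp(-rT) = 0.99178394; exp(-qT) = 0.99401796
C = S_0 * exp(-qT) * N(d1) - K * exp(-rT) * N(d2)
N(d1) = 0.87268034; N(d2) = 0.84474514
C = 47.6000 * 0.99401796 * 0.87268034 - 41.7000 * 0.99178394 * 0.84474514 = 6.3546

Answer: Price = 6.3546


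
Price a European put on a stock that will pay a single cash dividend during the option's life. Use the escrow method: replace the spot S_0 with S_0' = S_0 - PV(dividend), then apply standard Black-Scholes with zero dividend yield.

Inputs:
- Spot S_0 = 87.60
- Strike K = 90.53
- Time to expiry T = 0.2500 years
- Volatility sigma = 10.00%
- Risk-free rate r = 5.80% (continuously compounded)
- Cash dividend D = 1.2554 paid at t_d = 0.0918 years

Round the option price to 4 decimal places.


Answer: Price = 3.5515

Derivation:
PV(D) = D * exp(-r * t_d) = 1.2554 * 0.99468975 = 1.24873351
S_0' = S_0 - PV(D) = 87.6000 - 1.24873351 = 86.35126649
d1 = (ln(S_0'/K) + (r + sigma^2/2)*T) / (sigma*sqrt(T)) = -0.63015632
d2 = d1 - sigma*sqrt(T) = -0.68015632
exp(-rT) = 0.98560462
N(-d1) = 0.73570384; N(-d2) = 0.75179726
P = K * exp(-rT) * N(-d2) - S_0' * N(-d1) = 90.5300 * 0.98560462 * 0.75179726 - 86.35126649 * 0.73570384 = 3.5515


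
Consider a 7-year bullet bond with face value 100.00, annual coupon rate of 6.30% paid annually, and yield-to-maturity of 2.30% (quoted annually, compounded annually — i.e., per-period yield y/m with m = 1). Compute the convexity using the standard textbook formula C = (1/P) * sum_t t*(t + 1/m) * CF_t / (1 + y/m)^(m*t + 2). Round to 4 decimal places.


Answer: Convexity = 43.4468

Derivation:
Coupon per period c = face * coupon_rate / m = 6.300000
Periods per year m = 1; per-period yield y/m = 0.023000
Number of cashflows N = 7
Cashflows (t years, CF_t, discount factor 1/(1+y/m)^(m*t), PV):
  t = 1.0000: CF_t = 6.300000, DF = 0.977517, PV = 6.158358
  t = 2.0000: CF_t = 6.300000, DF = 0.955540, PV = 6.019900
  t = 3.0000: CF_t = 6.300000, DF = 0.934056, PV = 5.884555
  t = 4.0000: CF_t = 6.300000, DF = 0.913056, PV = 5.752253
  t = 5.0000: CF_t = 6.300000, DF = 0.892528, PV = 5.622926
  t = 6.0000: CF_t = 6.300000, DF = 0.872461, PV = 5.496507
  t = 7.0000: CF_t = 106.300000, DF = 0.852846, PV = 90.657519
Price P = sum_t PV_t = 125.592018
Convexity numerator sum_t t*(t + 1/m) * CF_t / (1+y/m)^(m*t + 2):
  t = 1.0000: term = 11.769111
  t = 2.0000: term = 34.513521
  t = 3.0000: term = 67.475114
  t = 4.0000: term = 109.930130
  t = 5.0000: term = 161.187874
  t = 6.0000: term = 220.589466
  t = 7.0000: term = 4851.104031
Convexity = (1/P) * sum = 5456.569248 / 125.592018 = 43.446784


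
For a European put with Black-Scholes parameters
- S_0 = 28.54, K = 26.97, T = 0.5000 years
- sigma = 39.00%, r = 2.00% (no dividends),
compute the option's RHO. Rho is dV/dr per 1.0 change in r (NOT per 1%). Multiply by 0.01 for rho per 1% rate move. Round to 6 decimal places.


d1 = 0.3793228090; d2 = 0.1035511643
phi(d1) = 0.3712493165; exp(-qT) = 1.0000000000; exp(-rT) = 0.9900498337
N(-d2) = 0.4587627722
Rho = -K*T*exp(-rT)*N(-d2) = -26.9700 * 0.5000 * 0.9900498337 * 0.4587627722 = -6.124860

Answer: Rho = -6.124860


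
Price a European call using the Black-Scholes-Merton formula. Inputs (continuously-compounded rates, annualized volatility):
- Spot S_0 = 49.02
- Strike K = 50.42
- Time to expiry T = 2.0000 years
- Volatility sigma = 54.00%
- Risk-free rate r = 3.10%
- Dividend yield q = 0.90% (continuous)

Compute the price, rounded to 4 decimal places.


d1 = (ln(S/K) + (r - q + 0.5*sigma^2) * T) / (sigma * sqrt(T)) = 0.40258006
d2 = d1 - sigma * sqrt(T) = -0.36109527
exp(-rT) = 0.93988289; exp(-qT) = 0.98216103
C = S_0 * exp(-qT) * N(d1) - K * exp(-rT) * N(d2)
N(d1) = 0.65637141; N(d2) = 0.35901412
C = 49.0200 * 0.98216103 * 0.65637141 - 50.4200 * 0.93988289 * 0.35901412 = 14.5881

Answer: Price = 14.5881


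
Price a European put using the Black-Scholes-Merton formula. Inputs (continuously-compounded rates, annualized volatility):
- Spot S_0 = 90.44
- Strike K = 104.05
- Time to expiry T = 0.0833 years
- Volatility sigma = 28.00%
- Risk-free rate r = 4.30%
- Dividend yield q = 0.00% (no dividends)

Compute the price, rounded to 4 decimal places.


d1 = (ln(S/K) + (r - q + 0.5*sigma^2) * T) / (sigma * sqrt(T)) = -1.64995557
d2 = d1 - sigma * sqrt(T) = -1.73076844
exp(-rT) = 0.99642451; exp(-qT) = 1.00000000
P = K * exp(-rT) * N(-d2) - S_0 * exp(-qT) * N(-d1)
N(-d1) = 0.95052399; N(-d2) = 0.95825346
P = 104.0500 * 0.99642451 * 0.95825346 - 90.4400 * 1.00000000 * 0.95052399 = 13.3844

Answer: Price = 13.3844


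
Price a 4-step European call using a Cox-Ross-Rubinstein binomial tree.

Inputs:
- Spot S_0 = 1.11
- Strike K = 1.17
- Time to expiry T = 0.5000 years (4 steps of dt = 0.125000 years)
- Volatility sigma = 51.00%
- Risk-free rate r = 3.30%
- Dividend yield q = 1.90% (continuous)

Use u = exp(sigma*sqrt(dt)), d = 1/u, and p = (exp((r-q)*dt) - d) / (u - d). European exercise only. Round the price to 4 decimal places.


dt = T/N = 0.125000
u = exp(sigma*sqrt(dt)) = 1.197591; d = 1/u = 0.835009
p = (exp((r-q)*dt) - d) / (u - d) = 0.459874
Discount per step: exp(-r*dt) = 0.995883
Stock lattice S(k, i) with i counting down-moves:
  k=0: S(0,0) = 1.1100
  k=1: S(1,0) = 1.3293; S(1,1) = 0.9269
  k=2: S(2,0) = 1.5920; S(2,1) = 1.1100; S(2,2) = 0.7739
  k=3: S(3,0) = 1.9066; S(3,1) = 1.3293; S(3,2) = 0.9269; S(3,3) = 0.6462
  k=4: S(4,0) = 2.2833; S(4,1) = 1.5920; S(4,2) = 1.1100; S(4,3) = 0.7739; S(4,4) = 0.5396
Terminal payoffs V(N, i) = max(S_T - K, 0):
  V(4,0) = 1.113271; V(4,1) = 0.421989; V(4,2) = 0.000000; V(4,3) = 0.000000; V(4,4) = 0.000000
Backward induction: V(k, i) = exp(-r*dt) * [p * V(k+1, i) + (1-p) * V(k+1, i+1)].
  V(3,0) = exp(-r*dt) * [p*1.113271 + (1-p)*0.421989] = 0.736846
  V(3,1) = exp(-r*dt) * [p*0.421989 + (1-p)*0.000000] = 0.193263
  V(3,2) = exp(-r*dt) * [p*0.000000 + (1-p)*0.000000] = 0.000000
  V(3,3) = exp(-r*dt) * [p*0.000000 + (1-p)*0.000000] = 0.000000
  V(2,0) = exp(-r*dt) * [p*0.736846 + (1-p)*0.193263] = 0.441419
  V(2,1) = exp(-r*dt) * [p*0.193263 + (1-p)*0.000000] = 0.088511
  V(2,2) = exp(-r*dt) * [p*0.000000 + (1-p)*0.000000] = 0.000000
  V(1,0) = exp(-r*dt) * [p*0.441419 + (1-p)*0.088511] = 0.249772
  V(1,1) = exp(-r*dt) * [p*0.088511 + (1-p)*0.000000] = 0.040536
  V(0,0) = exp(-r*dt) * [p*0.249772 + (1-p)*0.040536] = 0.136195

Answer: Price = V(0,0) = 0.1362


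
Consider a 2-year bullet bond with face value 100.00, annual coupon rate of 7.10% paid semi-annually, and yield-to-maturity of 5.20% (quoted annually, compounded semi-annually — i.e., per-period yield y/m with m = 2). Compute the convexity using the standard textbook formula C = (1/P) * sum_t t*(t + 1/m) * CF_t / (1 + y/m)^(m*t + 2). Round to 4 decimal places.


Coupon per period c = face * coupon_rate / m = 3.550000
Periods per year m = 2; per-period yield y/m = 0.026000
Number of cashflows N = 4
Cashflows (t years, CF_t, discount factor 1/(1+y/m)^(m*t), PV):
  t = 0.5000: CF_t = 3.550000, DF = 0.974659, PV = 3.460039
  t = 1.0000: CF_t = 3.550000, DF = 0.949960, PV = 3.372358
  t = 1.5000: CF_t = 3.550000, DF = 0.925887, PV = 3.286898
  t = 2.0000: CF_t = 103.550000, DF = 0.902424, PV = 93.445988
Price P = sum_t PV_t = 103.565283
Convexity numerator sum_t t*(t + 1/m) * CF_t / (1+y/m)^(m*t + 2):
  t = 0.5000: term = 1.643449
  t = 1.0000: term = 4.805407
  t = 1.5000: term = 9.367265
  t = 2.0000: term = 443.849713
Convexity = (1/P) * sum = 459.665834 / 103.565283 = 4.438416

Answer: Convexity = 4.4384


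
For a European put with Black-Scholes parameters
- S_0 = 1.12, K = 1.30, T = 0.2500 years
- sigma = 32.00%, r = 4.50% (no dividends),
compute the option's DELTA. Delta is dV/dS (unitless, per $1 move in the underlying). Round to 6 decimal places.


Answer: Delta = -0.782646

Derivation:
d1 = -0.7811598698; d2 = -0.9411598698
phi(d1) = 0.2940386951; exp(-qT) = 1.0000000000; exp(-rT) = 0.9888130446
N(-d1) = 0.7826457635
Delta = -exp(-qT) * N(-d1) = -1.0000000000 * 0.7826457635 = -0.782646


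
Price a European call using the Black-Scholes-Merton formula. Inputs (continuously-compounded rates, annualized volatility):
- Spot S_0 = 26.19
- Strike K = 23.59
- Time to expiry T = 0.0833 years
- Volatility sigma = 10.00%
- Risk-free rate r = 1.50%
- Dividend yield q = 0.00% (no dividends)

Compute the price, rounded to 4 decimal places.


Answer: Price = 2.6295

Derivation:
d1 = (ln(S/K) + (r - q + 0.5*sigma^2) * T) / (sigma * sqrt(T)) = 3.68033138
d2 = d1 - sigma * sqrt(T) = 3.65146964
exp(-rT) = 0.99875128; exp(-qT) = 1.00000000
C = S_0 * exp(-qT) * N(d1) - K * exp(-rT) * N(d2)
N(d1) = 0.99988353; N(d2) = 0.99986963
C = 26.1900 * 1.00000000 * 0.99988353 - 23.5900 * 0.99875128 * 0.99986963 = 2.6295


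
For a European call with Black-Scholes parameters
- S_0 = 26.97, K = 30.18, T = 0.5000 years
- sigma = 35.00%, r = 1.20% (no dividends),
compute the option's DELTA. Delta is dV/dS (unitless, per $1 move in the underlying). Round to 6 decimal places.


Answer: Delta = 0.379651

Derivation:
d1 = -0.3063967068; d2 = -0.5538840802
phi(d1) = 0.3806488417; exp(-qT) = 1.0000000000; exp(-rT) = 0.9940179641
N(d1) = 0.3796513077
Delta = exp(-qT) * N(d1) = 1.0000000000 * 0.3796513077 = 0.379651


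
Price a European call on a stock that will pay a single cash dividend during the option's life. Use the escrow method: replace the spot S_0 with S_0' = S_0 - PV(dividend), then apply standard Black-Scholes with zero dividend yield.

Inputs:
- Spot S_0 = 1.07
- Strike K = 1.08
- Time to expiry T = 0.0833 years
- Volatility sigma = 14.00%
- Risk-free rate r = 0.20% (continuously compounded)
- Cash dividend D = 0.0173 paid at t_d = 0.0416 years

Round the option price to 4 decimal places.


PV(D) = D * exp(-r * t_d) = 0.0173 * 0.99991680 = 0.01729856
S_0' = S_0 - PV(D) = 1.0700 - 0.01729856 = 1.05270144
d1 = (ln(S_0'/K) + (r + sigma^2/2)*T) / (sigma*sqrt(T)) = -0.60927032
d2 = d1 - sigma*sqrt(T) = -0.64967675
exp(-rT) = 0.99983341
N(d1) = 0.27117264; N(d2) = 0.25795052
C = S_0' * N(d1) - K * exp(-rT) * N(d2) = 1.05270144 * 0.27117264 - 1.0800 * 0.99983341 * 0.25795052 = 0.0069

Answer: Price = 0.0069


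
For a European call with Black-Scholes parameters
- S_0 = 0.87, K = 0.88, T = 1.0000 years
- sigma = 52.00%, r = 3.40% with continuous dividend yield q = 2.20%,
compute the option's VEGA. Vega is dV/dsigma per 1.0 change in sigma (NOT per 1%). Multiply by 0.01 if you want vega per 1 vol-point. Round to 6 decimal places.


Answer: Vega = 0.328149

Derivation:
d1 = 0.2610986619; d2 = -0.2589013381
phi(d1) = 0.3855729810; exp(-qT) = 0.9782402351; exp(-rT) = 0.9665715046
Vega = S * exp(-qT) * phi(d1) * sqrt(T) = 0.8700 * 0.9782402351 * 0.3855729810 * 1.0000000000 = 0.328149


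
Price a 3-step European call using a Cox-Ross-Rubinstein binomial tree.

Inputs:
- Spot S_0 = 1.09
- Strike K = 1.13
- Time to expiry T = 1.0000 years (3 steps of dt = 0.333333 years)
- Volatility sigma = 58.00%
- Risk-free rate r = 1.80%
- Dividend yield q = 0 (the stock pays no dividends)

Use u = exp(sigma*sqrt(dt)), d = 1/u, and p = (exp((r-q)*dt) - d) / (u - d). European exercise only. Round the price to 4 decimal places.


Answer: Price = V(0,0) = 0.2608

Derivation:
dt = T/N = 0.333333
u = exp(sigma*sqrt(dt)) = 1.397749; d = 1/u = 0.715436
p = (exp((r-q)*dt) - d) / (u - d) = 0.425878
Discount per step: exp(-r*dt) = 0.994018
Stock lattice S(k, i) with i counting down-moves:
  k=0: S(0,0) = 1.0900
  k=1: S(1,0) = 1.5235; S(1,1) = 0.7798
  k=2: S(2,0) = 2.1295; S(2,1) = 1.0900; S(2,2) = 0.5579
  k=3: S(3,0) = 2.9766; S(3,1) = 1.5235; S(3,2) = 0.7798; S(3,3) = 0.3992
Terminal payoffs V(N, i) = max(S_T - K, 0):
  V(3,0) = 1.846557; V(3,1) = 0.393547; V(3,2) = 0.000000; V(3,3) = 0.000000
Backward induction: V(k, i) = exp(-r*dt) * [p * V(k+1, i) + (1-p) * V(k+1, i+1)].
  V(2,0) = exp(-r*dt) * [p*1.846557 + (1-p)*0.393547] = 1.006295
  V(2,1) = exp(-r*dt) * [p*0.393547 + (1-p)*0.000000] = 0.166600
  V(2,2) = exp(-r*dt) * [p*0.000000 + (1-p)*0.000000] = 0.000000
  V(1,0) = exp(-r*dt) * [p*1.006295 + (1-p)*0.166600] = 0.521072
  V(1,1) = exp(-r*dt) * [p*0.166600 + (1-p)*0.000000] = 0.070527
  V(0,0) = exp(-r*dt) * [p*0.521072 + (1-p)*0.070527] = 0.260834


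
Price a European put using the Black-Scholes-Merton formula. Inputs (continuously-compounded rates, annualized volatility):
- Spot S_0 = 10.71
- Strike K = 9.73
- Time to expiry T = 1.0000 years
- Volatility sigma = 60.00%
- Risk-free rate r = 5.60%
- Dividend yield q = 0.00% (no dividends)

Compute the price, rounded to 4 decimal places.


d1 = (ln(S/K) + (r - q + 0.5*sigma^2) * T) / (sigma * sqrt(T)) = 0.55327331
d2 = d1 - sigma * sqrt(T) = -0.04672669
exp(-rT) = 0.94553914; exp(-qT) = 1.00000000
P = K * exp(-rT) * N(-d2) - S_0 * exp(-qT) * N(-d1)
N(-d1) = 0.29003814; N(-d2) = 0.51863447
P = 9.7300 * 0.94553914 * 0.51863447 - 10.7100 * 1.00000000 * 0.29003814 = 1.6652

Answer: Price = 1.6652


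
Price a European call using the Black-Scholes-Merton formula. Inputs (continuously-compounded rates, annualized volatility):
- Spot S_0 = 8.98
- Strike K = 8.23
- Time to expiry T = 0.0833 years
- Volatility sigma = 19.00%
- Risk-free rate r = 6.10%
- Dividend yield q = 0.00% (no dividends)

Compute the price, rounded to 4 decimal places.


d1 = (ln(S/K) + (r - q + 0.5*sigma^2) * T) / (sigma * sqrt(T)) = 1.71049130
d2 = d1 - sigma * sqrt(T) = 1.65565399
exp(-rT) = 0.99493159; exp(-qT) = 1.00000000
C = S_0 * exp(-qT) * N(d1) - K * exp(-rT) * N(d2)
N(d1) = 0.95641247; N(d2) = 0.95110405
C = 8.9800 * 1.00000000 * 0.95641247 - 8.2300 * 0.99493159 * 0.95110405 = 0.8007

Answer: Price = 0.8007


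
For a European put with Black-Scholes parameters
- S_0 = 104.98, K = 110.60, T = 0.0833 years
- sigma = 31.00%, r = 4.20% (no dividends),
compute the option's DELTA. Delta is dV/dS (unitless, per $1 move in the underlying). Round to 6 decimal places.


d1 = -0.4990317824; d2 = -0.5885031745
phi(d1) = 0.3522356408; exp(-qT) = 1.0000000000; exp(-rT) = 0.9965075130
N(-d1) = 0.6911215030
Delta = -exp(-qT) * N(-d1) = -1.0000000000 * 0.6911215030 = -0.691122

Answer: Delta = -0.691122


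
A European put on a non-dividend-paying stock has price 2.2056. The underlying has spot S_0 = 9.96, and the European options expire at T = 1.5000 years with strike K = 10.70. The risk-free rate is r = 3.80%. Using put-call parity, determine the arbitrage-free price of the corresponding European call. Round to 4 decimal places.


Put-call parity: C - P = S_0 * exp(-qT) - K * exp(-rT).
S_0 * exp(-qT) = 9.9600 * 1.00000000 = 9.96000000
K * exp(-rT) = 10.7000 * 0.94459407 = 10.10715654
C = P + S*exp(-qT) - K*exp(-rT)
C = 2.2056 + 9.96000000 - 10.10715654 = 2.0584

Answer: Call price = 2.0584


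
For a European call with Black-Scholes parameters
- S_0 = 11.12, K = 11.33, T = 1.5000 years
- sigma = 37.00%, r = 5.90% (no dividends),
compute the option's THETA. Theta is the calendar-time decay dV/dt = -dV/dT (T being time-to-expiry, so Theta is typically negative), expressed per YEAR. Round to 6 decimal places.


Answer: Theta = -0.911515

Derivation:
d1 = 0.3805893889; d2 = -0.0725662136
phi(d1) = 0.3710706977; exp(-qT) = 1.0000000000; exp(-rT) = 0.9153031107
Theta = -S*exp(-qT)*phi(d1)*sigma/(2*sqrt(T)) - r*K*exp(-rT)*N(d2) + q*S*exp(-qT)*N(d1)
N(d1) = 0.6482460219; N(d2) = 0.4710756567; sqrt(T) = 1.2247448714
Term 1 = -11.1200 * 1.0000000000 * 0.3710706977 * 0.3700 / (2 * 1.2247448714) = -0.6232862510
Term 2 = -0.0590 * 11.3300 * 0.9153031107 * 0.4710756567 = -0.2882288985
Term 3 = 0 (no dividend yield, q = 0)
Theta = -0.6232862510 + (-0.2882288985) + (0.0000000000) = -0.911515


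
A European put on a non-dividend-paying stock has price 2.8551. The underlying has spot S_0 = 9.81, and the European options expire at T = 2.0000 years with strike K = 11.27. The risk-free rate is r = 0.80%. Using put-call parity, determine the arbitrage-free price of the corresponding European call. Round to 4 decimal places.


Put-call parity: C - P = S_0 * exp(-qT) - K * exp(-rT).
S_0 * exp(-qT) = 9.8100 * 1.00000000 = 9.81000000
K * exp(-rT) = 11.2700 * 0.98412732 = 11.09111490
C = P + S*exp(-qT) - K*exp(-rT)
C = 2.8551 + 9.81000000 - 11.09111490 = 1.5740

Answer: Call price = 1.5740


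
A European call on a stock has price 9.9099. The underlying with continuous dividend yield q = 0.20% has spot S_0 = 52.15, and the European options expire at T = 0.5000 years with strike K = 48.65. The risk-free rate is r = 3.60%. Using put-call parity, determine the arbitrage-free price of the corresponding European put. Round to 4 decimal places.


Answer: Put price = 5.5942

Derivation:
Put-call parity: C - P = S_0 * exp(-qT) - K * exp(-rT).
S_0 * exp(-qT) = 52.1500 * 0.99900050 = 52.09787607
K * exp(-rT) = 48.6500 * 0.98216103 = 47.78213422
P = C - S*exp(-qT) + K*exp(-rT)
P = 9.9099 - 52.09787607 + 47.78213422 = 5.5942


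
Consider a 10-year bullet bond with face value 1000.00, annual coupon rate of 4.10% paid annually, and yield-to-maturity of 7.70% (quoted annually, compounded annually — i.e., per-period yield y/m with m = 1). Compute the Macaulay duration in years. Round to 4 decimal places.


Answer: Macaulay duration = 8.1142 years

Derivation:
Coupon per period c = face * coupon_rate / m = 41.000000
Periods per year m = 1; per-period yield y/m = 0.077000
Number of cashflows N = 10
Cashflows (t years, CF_t, discount factor 1/(1+y/m)^(m*t), PV):
  t = 1.0000: CF_t = 41.000000, DF = 0.928505, PV = 38.068709
  t = 2.0000: CF_t = 41.000000, DF = 0.862122, PV = 35.346991
  t = 3.0000: CF_t = 41.000000, DF = 0.800484, PV = 32.819862
  t = 4.0000: CF_t = 41.000000, DF = 0.743254, PV = 30.473409
  t = 5.0000: CF_t = 41.000000, DF = 0.690115, PV = 28.294716
  t = 6.0000: CF_t = 41.000000, DF = 0.640775, PV = 26.271788
  t = 7.0000: CF_t = 41.000000, DF = 0.594963, PV = 24.393490
  t = 8.0000: CF_t = 41.000000, DF = 0.552426, PV = 22.649480
  t = 9.0000: CF_t = 41.000000, DF = 0.512931, PV = 21.030158
  t = 10.0000: CF_t = 1041.000000, DF = 0.476259, PV = 495.785358
Price P = sum_t PV_t = 755.133961
Macaulay numerator sum_t t * PV_t:
  t * PV_t at t = 1.0000: 38.068709
  t * PV_t at t = 2.0000: 70.693982
  t * PV_t at t = 3.0000: 98.459585
  t * PV_t at t = 4.0000: 121.893637
  t * PV_t at t = 5.0000: 141.473580
  t * PV_t at t = 6.0000: 157.630730
  t * PV_t at t = 7.0000: 170.754428
  t * PV_t at t = 8.0000: 181.195838
  t * PV_t at t = 9.0000: 189.271418
  t * PV_t at t = 10.0000: 4957.853579
Macaulay duration D = (sum_t t * PV_t) / P = 6127.295487 / 755.133961 = 8.114183


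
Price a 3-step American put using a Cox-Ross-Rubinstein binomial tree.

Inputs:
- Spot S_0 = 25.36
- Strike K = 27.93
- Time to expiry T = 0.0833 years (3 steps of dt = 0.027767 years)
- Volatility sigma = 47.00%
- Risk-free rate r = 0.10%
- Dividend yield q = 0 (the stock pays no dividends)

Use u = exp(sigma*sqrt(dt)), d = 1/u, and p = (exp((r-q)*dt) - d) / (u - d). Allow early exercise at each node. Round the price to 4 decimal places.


dt = T/N = 0.027767
u = exp(sigma*sqrt(dt)) = 1.081466; d = 1/u = 0.924671
p = (exp((r-q)*dt) - d) / (u - d) = 0.480608
Discount per step: exp(-r*dt) = 0.999972
Stock lattice S(k, i) with i counting down-moves:
  k=0: S(0,0) = 25.3600
  k=1: S(1,0) = 27.4260; S(1,1) = 23.4496
  k=2: S(2,0) = 29.6603; S(2,1) = 25.3600; S(2,2) = 21.6832
  k=3: S(3,0) = 32.0766; S(3,1) = 27.4260; S(3,2) = 23.4496; S(3,3) = 20.0498
Terminal payoffs V(N, i) = max(K - S_T, 0):
  V(3,0) = 0.000000; V(3,1) = 0.504018; V(3,2) = 4.480352; V(3,3) = 7.880181
Backward induction: V(k, i) = exp(-r*dt) * [p * V(k+1, i) + (1-p) * V(k+1, i+1)]; then take max(V_cont, immediate exercise) for American.
  V(2,0) = exp(-r*dt) * [p*0.000000 + (1-p)*0.504018] = 0.261776; exercise = 0.000000; V(2,0) = max -> 0.261776
  V(2,1) = exp(-r*dt) * [p*0.504018 + (1-p)*4.480352] = 2.569224; exercise = 2.570000; V(2,1) = max -> 2.570000
  V(2,2) = exp(-r*dt) * [p*4.480352 + (1-p)*7.880181] = 6.246024; exercise = 6.246799; V(2,2) = max -> 6.246799
  V(1,0) = exp(-r*dt) * [p*0.261776 + (1-p)*2.570000] = 1.460609; exercise = 0.504018; V(1,0) = max -> 1.460609
  V(1,1) = exp(-r*dt) * [p*2.570000 + (1-p)*6.246799] = 4.479577; exercise = 4.480352; V(1,1) = max -> 4.480352
  V(0,0) = exp(-r*dt) * [p*1.460609 + (1-p)*4.480352] = 3.028957; exercise = 2.570000; V(0,0) = max -> 3.028957

Answer: Price = V(0,0) = 3.0290


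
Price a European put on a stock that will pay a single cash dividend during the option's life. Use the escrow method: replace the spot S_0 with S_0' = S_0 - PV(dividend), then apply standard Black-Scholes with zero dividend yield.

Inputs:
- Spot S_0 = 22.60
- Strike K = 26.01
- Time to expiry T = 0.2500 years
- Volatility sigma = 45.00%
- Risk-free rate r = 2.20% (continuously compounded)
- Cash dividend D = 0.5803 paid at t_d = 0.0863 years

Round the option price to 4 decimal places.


Answer: Price = 4.5911

Derivation:
PV(D) = D * exp(-r * t_d) = 0.5803 * 0.99810320 = 0.57919929
S_0' = S_0 - PV(D) = 22.6000 - 0.57919929 = 22.02080071
d1 = (ln(S_0'/K) + (r + sigma^2/2)*T) / (sigma*sqrt(T)) = -0.60302705
d2 = d1 - sigma*sqrt(T) = -0.82802705
exp(-rT) = 0.99451510
N(-d1) = 0.72675465; N(-d2) = 0.79617241
P = K * exp(-rT) * N(-d2) - S_0' * N(-d1) = 26.0100 * 0.99451510 * 0.79617241 - 22.02080071 * 0.72675465 = 4.5911


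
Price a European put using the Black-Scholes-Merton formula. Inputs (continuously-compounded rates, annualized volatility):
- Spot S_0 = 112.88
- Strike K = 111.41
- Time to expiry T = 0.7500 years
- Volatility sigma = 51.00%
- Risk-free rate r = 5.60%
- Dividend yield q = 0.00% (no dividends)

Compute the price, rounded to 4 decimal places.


Answer: Price = 16.3209

Derivation:
d1 = (ln(S/K) + (r - q + 0.5*sigma^2) * T) / (sigma * sqrt(T)) = 0.34560802
d2 = d1 - sigma * sqrt(T) = -0.09606493
exp(-rT) = 0.95886978; exp(-qT) = 1.00000000
P = K * exp(-rT) * N(-d2) - S_0 * exp(-qT) * N(-d1)
N(-d1) = 0.36481866; N(-d2) = 0.53826550
P = 111.4100 * 0.95886978 * 0.53826550 - 112.8800 * 1.00000000 * 0.36481866 = 16.3209
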